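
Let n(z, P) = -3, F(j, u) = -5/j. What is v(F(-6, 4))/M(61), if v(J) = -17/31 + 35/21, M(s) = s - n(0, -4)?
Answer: 13/744 ≈ 0.017473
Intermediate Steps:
M(s) = 3 + s (M(s) = s - 1*(-3) = s + 3 = 3 + s)
v(J) = 104/93 (v(J) = -17*1/31 + 35*(1/21) = -17/31 + 5/3 = 104/93)
v(F(-6, 4))/M(61) = 104/(93*(3 + 61)) = (104/93)/64 = (104/93)*(1/64) = 13/744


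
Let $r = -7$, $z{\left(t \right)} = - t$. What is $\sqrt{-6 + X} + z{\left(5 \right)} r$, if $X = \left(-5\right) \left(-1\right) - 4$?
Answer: $35 + i \sqrt{5} \approx 35.0 + 2.2361 i$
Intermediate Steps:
$X = 1$ ($X = 5 - 4 = 1$)
$\sqrt{-6 + X} + z{\left(5 \right)} r = \sqrt{-6 + 1} + \left(-1\right) 5 \left(-7\right) = \sqrt{-5} - -35 = i \sqrt{5} + 35 = 35 + i \sqrt{5}$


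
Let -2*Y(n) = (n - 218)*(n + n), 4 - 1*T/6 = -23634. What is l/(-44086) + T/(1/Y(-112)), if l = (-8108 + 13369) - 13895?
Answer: -115548587759523/22043 ≈ -5.2420e+9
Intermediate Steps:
T = 141828 (T = 24 - 6*(-23634) = 24 + 141804 = 141828)
Y(n) = -n*(-218 + n) (Y(n) = -(n - 218)*(n + n)/2 = -(-218 + n)*2*n/2 = -n*(-218 + n))
l = -8634 (l = 5261 - 13895 = -8634)
l/(-44086) + T/(1/Y(-112)) = -8634/(-44086) + 141828/(1/(-112*(218 - 1*(-112)))) = -8634*(-1/44086) + 141828/(1/(-112*(218 + 112))) = 4317/22043 + 141828/(1/(-112*330)) = 4317/22043 + 141828/(1/(-36960)) = 4317/22043 + 141828/(-1/36960) = 4317/22043 + 141828*(-36960) = 4317/22043 - 5241962880 = -115548587759523/22043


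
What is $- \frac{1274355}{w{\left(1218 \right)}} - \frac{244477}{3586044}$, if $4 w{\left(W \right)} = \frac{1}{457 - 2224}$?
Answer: $\frac{32300004442005683}{3586044} \approx 9.0071 \cdot 10^{9}$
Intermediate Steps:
$w{\left(W \right)} = - \frac{1}{7068}$ ($w{\left(W \right)} = \frac{1}{4 \left(457 - 2224\right)} = \frac{1}{4 \left(-1767\right)} = \frac{1}{4} \left(- \frac{1}{1767}\right) = - \frac{1}{7068}$)
$- \frac{1274355}{w{\left(1218 \right)}} - \frac{244477}{3586044} = - \frac{1274355}{- \frac{1}{7068}} - \frac{244477}{3586044} = \left(-1274355\right) \left(-7068\right) - \frac{244477}{3586044} = 9007141140 - \frac{244477}{3586044} = \frac{32300004442005683}{3586044}$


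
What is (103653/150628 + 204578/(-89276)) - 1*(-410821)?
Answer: 125556354365103/305624212 ≈ 4.1082e+5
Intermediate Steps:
(103653/150628 + 204578/(-89276)) - 1*(-410821) = (103653*(1/150628) + 204578*(-1/89276)) + 410821 = (103653/150628 - 9299/4058) + 410821 = -490032949/305624212 + 410821 = 125556354365103/305624212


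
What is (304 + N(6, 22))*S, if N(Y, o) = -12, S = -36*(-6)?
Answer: 63072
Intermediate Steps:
S = 216
(304 + N(6, 22))*S = (304 - 12)*216 = 292*216 = 63072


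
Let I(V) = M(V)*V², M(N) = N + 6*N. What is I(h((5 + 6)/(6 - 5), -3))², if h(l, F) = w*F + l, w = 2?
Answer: 765625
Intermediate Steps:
M(N) = 7*N
h(l, F) = l + 2*F (h(l, F) = 2*F + l = l + 2*F)
I(V) = 7*V³ (I(V) = (7*V)*V² = 7*V³)
I(h((5 + 6)/(6 - 5), -3))² = (7*((5 + 6)/(6 - 5) + 2*(-3))³)² = (7*(11/1 - 6)³)² = (7*(11*1 - 6)³)² = (7*(11 - 6)³)² = (7*5³)² = (7*125)² = 875² = 765625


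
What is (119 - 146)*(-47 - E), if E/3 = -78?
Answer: -5049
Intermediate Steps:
E = -234 (E = 3*(-78) = -234)
(119 - 146)*(-47 - E) = (119 - 146)*(-47 - 1*(-234)) = -27*(-47 + 234) = -27*187 = -5049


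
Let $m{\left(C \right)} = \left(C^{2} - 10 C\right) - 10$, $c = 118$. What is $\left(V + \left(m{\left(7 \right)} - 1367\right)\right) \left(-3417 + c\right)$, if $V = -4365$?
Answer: $19012137$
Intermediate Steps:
$m{\left(C \right)} = -10 + C^{2} - 10 C$
$\left(V + \left(m{\left(7 \right)} - 1367\right)\right) \left(-3417 + c\right) = \left(-4365 - 1398\right) \left(-3417 + 118\right) = \left(-4365 - 1398\right) \left(-3299\right) = \left(-5763\right) \left(-3299\right) = 19012137$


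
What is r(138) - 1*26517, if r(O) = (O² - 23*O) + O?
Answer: -10509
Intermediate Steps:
r(O) = O² - 22*O
r(138) - 1*26517 = 138*(-22 + 138) - 1*26517 = 138*116 - 26517 = 16008 - 26517 = -10509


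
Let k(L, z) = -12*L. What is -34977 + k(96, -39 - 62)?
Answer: -36129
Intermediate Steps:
-34977 + k(96, -39 - 62) = -34977 - 12*96 = -34977 - 1152 = -36129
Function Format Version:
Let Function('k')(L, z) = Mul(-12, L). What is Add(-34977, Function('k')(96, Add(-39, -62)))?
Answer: -36129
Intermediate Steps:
Add(-34977, Function('k')(96, Add(-39, -62))) = Add(-34977, Mul(-12, 96)) = Add(-34977, -1152) = -36129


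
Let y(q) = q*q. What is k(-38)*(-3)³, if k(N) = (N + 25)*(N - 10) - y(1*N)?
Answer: 22140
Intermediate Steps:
y(q) = q²
k(N) = -N² + (-10 + N)*(25 + N) (k(N) = (N + 25)*(N - 10) - (1*N)² = (25 + N)*(-10 + N) - N² = (-10 + N)*(25 + N) - N² = -N² + (-10 + N)*(25 + N))
k(-38)*(-3)³ = (-250 + 15*(-38))*(-3)³ = (-250 - 570)*(-27) = -820*(-27) = 22140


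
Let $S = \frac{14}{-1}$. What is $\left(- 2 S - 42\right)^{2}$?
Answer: $196$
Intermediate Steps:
$S = -14$ ($S = 14 \left(-1\right) = -14$)
$\left(- 2 S - 42\right)^{2} = \left(\left(-2\right) \left(-14\right) - 42\right)^{2} = \left(28 - 42\right)^{2} = \left(-14\right)^{2} = 196$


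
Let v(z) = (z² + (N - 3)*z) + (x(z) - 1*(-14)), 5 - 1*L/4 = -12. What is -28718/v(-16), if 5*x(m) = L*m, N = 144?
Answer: 71795/5509 ≈ 13.032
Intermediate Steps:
L = 68 (L = 20 - 4*(-12) = 20 + 48 = 68)
x(m) = 68*m/5 (x(m) = (68*m)/5 = 68*m/5)
v(z) = 14 + z² + 773*z/5 (v(z) = (z² + (144 - 3)*z) + (68*z/5 - 1*(-14)) = (z² + 141*z) + (68*z/5 + 14) = (z² + 141*z) + (14 + 68*z/5) = 14 + z² + 773*z/5)
-28718/v(-16) = -28718/(14 + (-16)² + (773/5)*(-16)) = -28718/(14 + 256 - 12368/5) = -28718/(-11018/5) = -28718*(-5/11018) = 71795/5509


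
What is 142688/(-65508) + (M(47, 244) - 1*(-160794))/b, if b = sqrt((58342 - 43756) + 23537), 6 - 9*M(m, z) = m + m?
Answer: -35672/16377 + 1447058*sqrt(38123)/343107 ≈ 821.30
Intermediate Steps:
M(m, z) = 2/3 - 2*m/9 (M(m, z) = 2/3 - (m + m)/9 = 2/3 - 2*m/9)
b = sqrt(38123) (b = sqrt(14586 + 23537) = sqrt(38123) ≈ 195.25)
142688/(-65508) + (M(47, 244) - 1*(-160794))/b = 142688/(-65508) + ((2/3 - 2/9*47) - 1*(-160794))/(sqrt(38123)) = 142688*(-1/65508) + ((2/3 - 94/9) + 160794)*(sqrt(38123)/38123) = -35672/16377 + (-88/9 + 160794)*(sqrt(38123)/38123) = -35672/16377 + 1447058*(sqrt(38123)/38123)/9 = -35672/16377 + 1447058*sqrt(38123)/343107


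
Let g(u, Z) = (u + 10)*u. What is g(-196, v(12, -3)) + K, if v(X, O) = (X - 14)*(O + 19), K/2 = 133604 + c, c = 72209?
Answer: 448082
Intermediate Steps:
K = 411626 (K = 2*(133604 + 72209) = 2*205813 = 411626)
v(X, O) = (-14 + X)*(19 + O)
g(u, Z) = u*(10 + u) (g(u, Z) = (10 + u)*u = u*(10 + u))
g(-196, v(12, -3)) + K = -196*(10 - 196) + 411626 = -196*(-186) + 411626 = 36456 + 411626 = 448082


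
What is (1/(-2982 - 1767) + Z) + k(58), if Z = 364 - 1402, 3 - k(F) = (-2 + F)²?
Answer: -19808080/4749 ≈ -4171.0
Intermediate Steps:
k(F) = 3 - (-2 + F)²
Z = -1038
(1/(-2982 - 1767) + Z) + k(58) = (1/(-2982 - 1767) - 1038) + (3 - (-2 + 58)²) = (1/(-4749) - 1038) + (3 - 1*56²) = (-1/4749 - 1038) + (3 - 1*3136) = -4929463/4749 + (3 - 3136) = -4929463/4749 - 3133 = -19808080/4749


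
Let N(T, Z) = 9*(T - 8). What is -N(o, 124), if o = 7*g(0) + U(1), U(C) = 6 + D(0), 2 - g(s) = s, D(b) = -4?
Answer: -72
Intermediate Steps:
g(s) = 2 - s
U(C) = 2 (U(C) = 6 - 4 = 2)
o = 16 (o = 7*(2 - 1*0) + 2 = 7*(2 + 0) + 2 = 7*2 + 2 = 14 + 2 = 16)
N(T, Z) = -72 + 9*T (N(T, Z) = 9*(-8 + T) = -72 + 9*T)
-N(o, 124) = -(-72 + 9*16) = -(-72 + 144) = -1*72 = -72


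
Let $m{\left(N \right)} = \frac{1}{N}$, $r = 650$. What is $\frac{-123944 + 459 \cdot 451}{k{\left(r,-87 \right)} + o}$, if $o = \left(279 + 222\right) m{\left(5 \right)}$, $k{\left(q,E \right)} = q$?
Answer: $\frac{415325}{3751} \approx 110.72$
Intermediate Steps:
$o = \frac{501}{5}$ ($o = \frac{279 + 222}{5} = 501 \cdot \frac{1}{5} = \frac{501}{5} \approx 100.2$)
$\frac{-123944 + 459 \cdot 451}{k{\left(r,-87 \right)} + o} = \frac{-123944 + 459 \cdot 451}{650 + \frac{501}{5}} = \frac{-123944 + 207009}{\frac{3751}{5}} = 83065 \cdot \frac{5}{3751} = \frac{415325}{3751}$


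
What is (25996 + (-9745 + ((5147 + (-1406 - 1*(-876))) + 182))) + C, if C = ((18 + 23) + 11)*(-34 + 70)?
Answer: 22922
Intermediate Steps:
C = 1872 (C = (41 + 11)*36 = 52*36 = 1872)
(25996 + (-9745 + ((5147 + (-1406 - 1*(-876))) + 182))) + C = (25996 + (-9745 + ((5147 + (-1406 - 1*(-876))) + 182))) + 1872 = (25996 + (-9745 + ((5147 + (-1406 + 876)) + 182))) + 1872 = (25996 + (-9745 + ((5147 - 530) + 182))) + 1872 = (25996 + (-9745 + (4617 + 182))) + 1872 = (25996 + (-9745 + 4799)) + 1872 = (25996 - 4946) + 1872 = 21050 + 1872 = 22922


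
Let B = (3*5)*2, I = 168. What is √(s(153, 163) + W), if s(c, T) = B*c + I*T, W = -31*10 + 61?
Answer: 15*√141 ≈ 178.12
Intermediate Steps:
W = -249 (W = -310 + 61 = -249)
B = 30 (B = 15*2 = 30)
s(c, T) = 30*c + 168*T
√(s(153, 163) + W) = √((30*153 + 168*163) - 249) = √((4590 + 27384) - 249) = √(31974 - 249) = √31725 = 15*√141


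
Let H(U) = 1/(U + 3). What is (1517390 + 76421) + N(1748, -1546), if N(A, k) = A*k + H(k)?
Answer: -1710565172/1543 ≈ -1.1086e+6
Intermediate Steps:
H(U) = 1/(3 + U)
N(A, k) = 1/(3 + k) + A*k (N(A, k) = A*k + 1/(3 + k) = 1/(3 + k) + A*k)
(1517390 + 76421) + N(1748, -1546) = (1517390 + 76421) + (1 + 1748*(-1546)*(3 - 1546))/(3 - 1546) = 1593811 + (1 + 1748*(-1546)*(-1543))/(-1543) = 1593811 - (1 + 4169815544)/1543 = 1593811 - 1/1543*4169815545 = 1593811 - 4169815545/1543 = -1710565172/1543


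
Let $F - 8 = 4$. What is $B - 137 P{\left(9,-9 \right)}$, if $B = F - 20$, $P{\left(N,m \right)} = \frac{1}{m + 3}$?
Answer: $\frac{89}{6} \approx 14.833$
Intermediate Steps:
$F = 12$ ($F = 8 + 4 = 12$)
$P{\left(N,m \right)} = \frac{1}{3 + m}$
$B = -8$ ($B = 12 - 20 = -8$)
$B - 137 P{\left(9,-9 \right)} = -8 - \frac{137}{3 - 9} = -8 - \frac{137}{-6} = -8 - - \frac{137}{6} = -8 + \frac{137}{6} = \frac{89}{6}$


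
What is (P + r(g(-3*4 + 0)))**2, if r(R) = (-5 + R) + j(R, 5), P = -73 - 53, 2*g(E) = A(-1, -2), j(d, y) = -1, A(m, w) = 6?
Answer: 16641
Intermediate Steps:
g(E) = 3 (g(E) = (1/2)*6 = 3)
P = -126
r(R) = -6 + R (r(R) = (-5 + R) - 1 = -6 + R)
(P + r(g(-3*4 + 0)))**2 = (-126 + (-6 + 3))**2 = (-126 - 3)**2 = (-129)**2 = 16641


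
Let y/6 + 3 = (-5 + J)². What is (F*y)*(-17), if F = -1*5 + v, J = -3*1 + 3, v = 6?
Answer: -2244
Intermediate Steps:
J = 0 (J = -3 + 3 = 0)
F = 1 (F = -1*5 + 6 = -5 + 6 = 1)
y = 132 (y = -18 + 6*(-5 + 0)² = -18 + 6*(-5)² = -18 + 6*25 = -18 + 150 = 132)
(F*y)*(-17) = (1*132)*(-17) = 132*(-17) = -2244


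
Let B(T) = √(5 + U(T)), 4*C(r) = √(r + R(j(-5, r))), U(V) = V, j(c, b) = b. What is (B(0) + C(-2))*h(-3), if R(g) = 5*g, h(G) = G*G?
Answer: 9*√5 + 9*I*√3/2 ≈ 20.125 + 7.7942*I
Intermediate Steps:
h(G) = G²
C(r) = √6*√r/4 (C(r) = √(r + 5*r)/4 = √(6*r)/4 = (√6*√r)/4 = √6*√r/4)
B(T) = √(5 + T)
(B(0) + C(-2))*h(-3) = (√(5 + 0) + √6*√(-2)/4)*(-3)² = (√5 + √6*(I*√2)/4)*9 = (√5 + I*√3/2)*9 = 9*√5 + 9*I*√3/2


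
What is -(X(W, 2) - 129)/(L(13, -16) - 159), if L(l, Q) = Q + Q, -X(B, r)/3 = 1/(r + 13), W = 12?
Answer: -646/955 ≈ -0.67644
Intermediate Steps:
X(B, r) = -3/(13 + r) (X(B, r) = -3/(r + 13) = -3/(13 + r))
L(l, Q) = 2*Q
-(X(W, 2) - 129)/(L(13, -16) - 159) = -(-3/(13 + 2) - 129)/(2*(-16) - 159) = -(-3/15 - 129)/(-32 - 159) = -(-3*1/15 - 129)/(-191) = -(-1/5 - 129)*(-1)/191 = -(-646)*(-1)/(5*191) = -1*646/955 = -646/955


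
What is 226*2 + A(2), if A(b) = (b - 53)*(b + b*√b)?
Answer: 350 - 102*√2 ≈ 205.75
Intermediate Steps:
A(b) = (-53 + b)*(b + b^(3/2))
226*2 + A(2) = 226*2 + (2² + 2^(5/2) - 53*2 - 106*√2) = 452 + (4 + 4*√2 - 106 - 106*√2) = 452 + (-102 - 102*√2) = 350 - 102*√2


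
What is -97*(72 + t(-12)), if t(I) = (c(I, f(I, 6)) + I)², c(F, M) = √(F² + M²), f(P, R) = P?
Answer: -48888 + 27936*√2 ≈ -9380.5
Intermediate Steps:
t(I) = (I + √2*√(I²))² (t(I) = (√(I² + I²) + I)² = (√(2*I²) + I)² = (√2*√(I²) + I)² = (I + √2*√(I²))²)
-97*(72 + t(-12)) = -97*(72 + (-12 + √2*√((-12)²))²) = -97*(72 + (-12 + √2*√144)²) = -97*(72 + (-12 + √2*12)²) = -97*(72 + (-12 + 12*√2)²) = -6984 - 97*(-12 + 12*√2)²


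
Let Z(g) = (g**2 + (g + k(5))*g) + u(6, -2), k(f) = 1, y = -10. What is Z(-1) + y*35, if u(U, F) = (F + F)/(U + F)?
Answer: -350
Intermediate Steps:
u(U, F) = 2*F/(F + U) (u(U, F) = (2*F)/(F + U) = 2*F/(F + U))
Z(g) = -1 + g**2 + g*(1 + g) (Z(g) = (g**2 + (g + 1)*g) + 2*(-2)/(-2 + 6) = (g**2 + (1 + g)*g) + 2*(-2)/4 = (g**2 + g*(1 + g)) + 2*(-2)*(1/4) = (g**2 + g*(1 + g)) - 1 = -1 + g**2 + g*(1 + g))
Z(-1) + y*35 = (-1 - 1 + 2*(-1)**2) - 10*35 = (-1 - 1 + 2*1) - 350 = (-1 - 1 + 2) - 350 = 0 - 350 = -350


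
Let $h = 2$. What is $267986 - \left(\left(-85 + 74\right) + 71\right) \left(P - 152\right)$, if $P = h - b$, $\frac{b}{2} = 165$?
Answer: $296786$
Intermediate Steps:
$b = 330$ ($b = 2 \cdot 165 = 330$)
$P = -328$ ($P = 2 - 330 = -328$)
$267986 - \left(\left(-85 + 74\right) + 71\right) \left(P - 152\right) = 267986 - \left(\left(-85 + 74\right) + 71\right) \left(-328 - 152\right) = 267986 - \left(-11 + 71\right) \left(-480\right) = 267986 - 60 \left(-480\right) = 267986 - -28800 = 267986 + 28800 = 296786$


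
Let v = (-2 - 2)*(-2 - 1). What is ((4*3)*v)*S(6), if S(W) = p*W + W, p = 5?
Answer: 5184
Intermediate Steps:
v = 12 (v = -4*(-3) = 12)
S(W) = 6*W (S(W) = 5*W + W = 6*W)
((4*3)*v)*S(6) = ((4*3)*12)*(6*6) = (12*12)*36 = 144*36 = 5184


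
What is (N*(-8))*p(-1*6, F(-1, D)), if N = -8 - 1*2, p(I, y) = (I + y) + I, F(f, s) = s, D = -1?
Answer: -1040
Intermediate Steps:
p(I, y) = y + 2*I
N = -10 (N = -8 - 2 = -10)
(N*(-8))*p(-1*6, F(-1, D)) = (-10*(-8))*(-1 + 2*(-1*6)) = 80*(-1 + 2*(-6)) = 80*(-1 - 12) = 80*(-13) = -1040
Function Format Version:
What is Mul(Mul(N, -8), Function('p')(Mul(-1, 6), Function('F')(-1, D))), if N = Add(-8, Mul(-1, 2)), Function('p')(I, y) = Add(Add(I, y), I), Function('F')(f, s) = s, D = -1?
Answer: -1040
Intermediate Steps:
Function('p')(I, y) = Add(y, Mul(2, I))
N = -10 (N = Add(-8, -2) = -10)
Mul(Mul(N, -8), Function('p')(Mul(-1, 6), Function('F')(-1, D))) = Mul(Mul(-10, -8), Add(-1, Mul(2, Mul(-1, 6)))) = Mul(80, Add(-1, Mul(2, -6))) = Mul(80, Add(-1, -12)) = Mul(80, -13) = -1040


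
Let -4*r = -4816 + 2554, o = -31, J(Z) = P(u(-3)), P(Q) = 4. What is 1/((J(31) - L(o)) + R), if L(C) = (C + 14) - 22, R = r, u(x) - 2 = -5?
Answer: 2/1217 ≈ 0.0016434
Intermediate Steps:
u(x) = -3 (u(x) = 2 - 5 = -3)
J(Z) = 4
r = 1131/2 (r = -(-4816 + 2554)/4 = -¼*(-2262) = 1131/2 ≈ 565.50)
R = 1131/2 ≈ 565.50
L(C) = -8 + C (L(C) = (14 + C) - 22 = -8 + C)
1/((J(31) - L(o)) + R) = 1/((4 - (-8 - 31)) + 1131/2) = 1/((4 - 1*(-39)) + 1131/2) = 1/((4 + 39) + 1131/2) = 1/(43 + 1131/2) = 1/(1217/2) = 2/1217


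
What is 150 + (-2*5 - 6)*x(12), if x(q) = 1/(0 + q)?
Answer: 446/3 ≈ 148.67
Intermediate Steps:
x(q) = 1/q
150 + (-2*5 - 6)*x(12) = 150 + (-2*5 - 6)/12 = 150 + (-10 - 6)*(1/12) = 150 - 16*1/12 = 150 - 4/3 = 446/3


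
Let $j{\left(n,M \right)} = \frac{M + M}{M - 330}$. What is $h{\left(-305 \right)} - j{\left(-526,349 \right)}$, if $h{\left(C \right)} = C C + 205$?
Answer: $\frac{1770672}{19} \approx 93193.0$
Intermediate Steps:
$j{\left(n,M \right)} = \frac{2 M}{-330 + M}$
$h{\left(C \right)} = 205 + C^{2}$ ($h{\left(C \right)} = C^{2} + 205 = 205 + C^{2}$)
$h{\left(-305 \right)} - j{\left(-526,349 \right)} = \left(205 + \left(-305\right)^{2}\right) - 2 \cdot 349 \frac{1}{-330 + 349} = \left(205 + 93025\right) - 2 \cdot 349 \cdot \frac{1}{19} = 93230 - 2 \cdot 349 \cdot \frac{1}{19} = 93230 - \frac{698}{19} = \frac{1770672}{19}$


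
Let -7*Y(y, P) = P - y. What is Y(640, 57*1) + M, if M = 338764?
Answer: 2371931/7 ≈ 3.3885e+5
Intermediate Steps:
Y(y, P) = -P/7 + y/7 (Y(y, P) = -(P - y)/7 = -P/7 + y/7)
Y(640, 57*1) + M = (-57/7 + (⅐)*640) + 338764 = (-⅐*57 + 640/7) + 338764 = (-57/7 + 640/7) + 338764 = 583/7 + 338764 = 2371931/7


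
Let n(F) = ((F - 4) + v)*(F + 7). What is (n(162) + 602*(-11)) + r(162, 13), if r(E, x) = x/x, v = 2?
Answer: 20419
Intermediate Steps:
r(E, x) = 1
n(F) = (-2 + F)*(7 + F) (n(F) = ((F - 4) + 2)*(F + 7) = ((-4 + F) + 2)*(7 + F) = (-2 + F)*(7 + F))
(n(162) + 602*(-11)) + r(162, 13) = ((-14 + 162**2 + 5*162) + 602*(-11)) + 1 = ((-14 + 26244 + 810) - 6622) + 1 = (27040 - 6622) + 1 = 20418 + 1 = 20419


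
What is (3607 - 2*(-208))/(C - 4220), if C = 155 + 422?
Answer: -4023/3643 ≈ -1.1043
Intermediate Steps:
C = 577
(3607 - 2*(-208))/(C - 4220) = (3607 - 2*(-208))/(577 - 4220) = (3607 + 416)/(-3643) = 4023*(-1/3643) = -4023/3643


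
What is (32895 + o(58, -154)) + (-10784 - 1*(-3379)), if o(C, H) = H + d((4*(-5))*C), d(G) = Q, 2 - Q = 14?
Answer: 25324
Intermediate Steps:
Q = -12 (Q = 2 - 1*14 = 2 - 14 = -12)
d(G) = -12
o(C, H) = -12 + H (o(C, H) = H - 12 = -12 + H)
(32895 + o(58, -154)) + (-10784 - 1*(-3379)) = (32895 + (-12 - 154)) + (-10784 - 1*(-3379)) = (32895 - 166) + (-10784 + 3379) = 32729 - 7405 = 25324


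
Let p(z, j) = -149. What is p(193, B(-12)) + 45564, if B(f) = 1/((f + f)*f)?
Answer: 45415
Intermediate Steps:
B(f) = 1/(2*f**2) (B(f) = 1/(((2*f))*f) = (1/(2*f))/f = 1/(2*f**2))
p(193, B(-12)) + 45564 = -149 + 45564 = 45415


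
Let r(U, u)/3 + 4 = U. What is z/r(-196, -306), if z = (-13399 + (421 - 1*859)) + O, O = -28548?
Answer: 8477/120 ≈ 70.642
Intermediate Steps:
r(U, u) = -12 + 3*U
z = -42385 (z = (-13399 + (421 - 1*859)) - 28548 = (-13399 + (421 - 859)) - 28548 = (-13399 - 438) - 28548 = -13837 - 28548 = -42385)
z/r(-196, -306) = -42385/(-12 + 3*(-196)) = -42385/(-12 - 588) = -42385/(-600) = -42385*(-1/600) = 8477/120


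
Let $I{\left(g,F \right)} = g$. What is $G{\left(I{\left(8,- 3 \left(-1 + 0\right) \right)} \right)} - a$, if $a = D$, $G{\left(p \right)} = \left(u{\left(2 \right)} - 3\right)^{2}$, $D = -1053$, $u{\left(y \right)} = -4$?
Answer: $1102$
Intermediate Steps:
$G{\left(p \right)} = 49$ ($G{\left(p \right)} = \left(-4 - 3\right)^{2} = \left(-7\right)^{2} = 49$)
$a = -1053$
$G{\left(I{\left(8,- 3 \left(-1 + 0\right) \right)} \right)} - a = 49 - -1053 = 49 + 1053 = 1102$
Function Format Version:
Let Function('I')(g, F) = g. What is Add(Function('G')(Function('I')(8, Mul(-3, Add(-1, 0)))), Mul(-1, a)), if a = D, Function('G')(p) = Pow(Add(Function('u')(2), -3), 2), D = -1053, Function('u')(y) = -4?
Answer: 1102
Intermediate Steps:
Function('G')(p) = 49 (Function('G')(p) = Pow(Add(-4, -3), 2) = Pow(-7, 2) = 49)
a = -1053
Add(Function('G')(Function('I')(8, Mul(-3, Add(-1, 0)))), Mul(-1, a)) = Add(49, Mul(-1, -1053)) = Add(49, 1053) = 1102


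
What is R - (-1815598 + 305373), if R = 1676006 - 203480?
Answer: 2982751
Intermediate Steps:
R = 1472526
R - (-1815598 + 305373) = 1472526 - (-1815598 + 305373) = 1472526 - 1*(-1510225) = 1472526 + 1510225 = 2982751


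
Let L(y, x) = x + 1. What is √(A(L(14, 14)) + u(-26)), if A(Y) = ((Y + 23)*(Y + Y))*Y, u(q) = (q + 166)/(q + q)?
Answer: √2889445/13 ≈ 130.76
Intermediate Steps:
L(y, x) = 1 + x
u(q) = (166 + q)/(2*q) (u(q) = (166 + q)/((2*q)) = (166 + q)*(1/(2*q)) = (166 + q)/(2*q))
A(Y) = 2*Y²*(23 + Y) (A(Y) = ((23 + Y)*(2*Y))*Y = (2*Y*(23 + Y))*Y = 2*Y²*(23 + Y))
√(A(L(14, 14)) + u(-26)) = √(2*(1 + 14)²*(23 + (1 + 14)) + (½)*(166 - 26)/(-26)) = √(2*15²*(23 + 15) + (½)*(-1/26)*140) = √(2*225*38 - 35/13) = √(17100 - 35/13) = √(222265/13) = √2889445/13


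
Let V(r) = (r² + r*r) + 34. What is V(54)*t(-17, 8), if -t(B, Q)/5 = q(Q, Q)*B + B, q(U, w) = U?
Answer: 4487490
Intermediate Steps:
V(r) = 34 + 2*r² (V(r) = (r² + r²) + 34 = 2*r² + 34 = 34 + 2*r²)
t(B, Q) = -5*B - 5*B*Q (t(B, Q) = -5*(Q*B + B) = -5*(B*Q + B) = -5*(B + B*Q) = -5*B - 5*B*Q)
V(54)*t(-17, 8) = (34 + 2*54²)*(-5*(-17)*(1 + 8)) = (34 + 2*2916)*(-5*(-17)*9) = (34 + 5832)*765 = 5866*765 = 4487490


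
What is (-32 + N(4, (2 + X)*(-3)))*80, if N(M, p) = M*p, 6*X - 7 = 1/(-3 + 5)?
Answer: -5680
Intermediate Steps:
X = 5/4 (X = 7/6 + 1/(6*(-3 + 5)) = 7/6 + (⅙)/2 = 7/6 + (⅙)*(½) = 7/6 + 1/12 = 5/4 ≈ 1.2500)
(-32 + N(4, (2 + X)*(-3)))*80 = (-32 + 4*((2 + 5/4)*(-3)))*80 = (-32 + 4*((13/4)*(-3)))*80 = (-32 + 4*(-39/4))*80 = (-32 - 39)*80 = -71*80 = -5680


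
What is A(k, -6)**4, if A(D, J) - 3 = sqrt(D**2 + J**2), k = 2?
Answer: 3841 + 1176*sqrt(10) ≈ 7559.8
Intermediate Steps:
A(D, J) = 3 + sqrt(D**2 + J**2)
A(k, -6)**4 = (3 + sqrt(2**2 + (-6)**2))**4 = (3 + sqrt(4 + 36))**4 = (3 + sqrt(40))**4 = (3 + 2*sqrt(10))**4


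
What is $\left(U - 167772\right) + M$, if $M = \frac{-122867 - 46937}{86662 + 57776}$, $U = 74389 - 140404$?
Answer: $- \frac{16883948255}{72219} \approx -2.3379 \cdot 10^{5}$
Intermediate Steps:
$U = -66015$ ($U = 74389 - 140404 = -66015$)
$M = - \frac{84902}{72219}$ ($M = - \frac{169804}{144438} = \left(-169804\right) \frac{1}{144438} = - \frac{84902}{72219} \approx -1.1756$)
$\left(U - 167772\right) + M = \left(-66015 - 167772\right) - \frac{84902}{72219} = -233787 - \frac{84902}{72219} = - \frac{16883948255}{72219}$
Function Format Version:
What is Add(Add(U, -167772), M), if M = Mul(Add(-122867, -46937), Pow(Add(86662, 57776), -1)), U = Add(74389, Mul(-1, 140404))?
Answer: Rational(-16883948255, 72219) ≈ -2.3379e+5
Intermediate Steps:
U = -66015 (U = Add(74389, -140404) = -66015)
M = Rational(-84902, 72219) (M = Mul(-169804, Pow(144438, -1)) = Mul(-169804, Rational(1, 144438)) = Rational(-84902, 72219) ≈ -1.1756)
Add(Add(U, -167772), M) = Add(Add(-66015, -167772), Rational(-84902, 72219)) = Add(-233787, Rational(-84902, 72219)) = Rational(-16883948255, 72219)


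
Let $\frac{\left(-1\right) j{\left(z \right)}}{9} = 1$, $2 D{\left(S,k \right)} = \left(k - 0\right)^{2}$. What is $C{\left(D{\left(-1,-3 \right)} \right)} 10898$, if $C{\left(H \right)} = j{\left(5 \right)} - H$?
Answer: $-147123$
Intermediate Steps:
$D{\left(S,k \right)} = \frac{k^{2}}{2}$ ($D{\left(S,k \right)} = \frac{\left(k - 0\right)^{2}}{2} = \frac{\left(k + 0\right)^{2}}{2} = \frac{k^{2}}{2}$)
$j{\left(z \right)} = -9$ ($j{\left(z \right)} = \left(-9\right) 1 = -9$)
$C{\left(H \right)} = -9 - H$
$C{\left(D{\left(-1,-3 \right)} \right)} 10898 = \left(-9 - \frac{\left(-3\right)^{2}}{2}\right) 10898 = \left(-9 - \frac{1}{2} \cdot 9\right) 10898 = \left(-9 - \frac{9}{2}\right) 10898 = \left(- \frac{27}{2}\right) 10898 = -147123$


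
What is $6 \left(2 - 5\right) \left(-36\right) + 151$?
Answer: $799$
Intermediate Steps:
$6 \left(2 - 5\right) \left(-36\right) + 151 = 6 \left(-3\right) \left(-36\right) + 151 = \left(-18\right) \left(-36\right) + 151 = 648 + 151 = 799$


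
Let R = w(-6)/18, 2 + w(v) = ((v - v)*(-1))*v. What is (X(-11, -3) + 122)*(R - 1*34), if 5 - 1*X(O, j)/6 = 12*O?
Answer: -289808/9 ≈ -32201.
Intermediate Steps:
X(O, j) = 30 - 72*O
w(v) = -2 (w(v) = -2 + ((v - v)*(-1))*v = -2 + (0*(-1))*v = -2 + 0*v = -2 + 0 = -2)
R = -⅑ (R = -2/18 = -2*1/18 = -⅑ ≈ -0.11111)
(X(-11, -3) + 122)*(R - 1*34) = ((30 - 72*(-11)) + 122)*(-⅑ - 1*34) = ((30 + 792) + 122)*(-⅑ - 34) = (822 + 122)*(-307/9) = 944*(-307/9) = -289808/9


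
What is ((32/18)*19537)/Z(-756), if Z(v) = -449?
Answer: -312592/4041 ≈ -77.355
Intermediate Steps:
((32/18)*19537)/Z(-756) = ((32/18)*19537)/(-449) = ((32*(1/18))*19537)*(-1/449) = ((16/9)*19537)*(-1/449) = (312592/9)*(-1/449) = -312592/4041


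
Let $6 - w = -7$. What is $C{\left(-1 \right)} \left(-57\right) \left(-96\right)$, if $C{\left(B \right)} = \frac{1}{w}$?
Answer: $\frac{5472}{13} \approx 420.92$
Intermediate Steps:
$w = 13$ ($w = 6 - -7 = 6 + 7 = 13$)
$C{\left(B \right)} = \frac{1}{13}$
$C{\left(-1 \right)} \left(-57\right) \left(-96\right) = \frac{1}{13} \left(-57\right) \left(-96\right) = \left(- \frac{57}{13}\right) \left(-96\right) = \frac{5472}{13}$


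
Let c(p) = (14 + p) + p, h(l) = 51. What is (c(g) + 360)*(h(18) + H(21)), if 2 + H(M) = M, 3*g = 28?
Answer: 82460/3 ≈ 27487.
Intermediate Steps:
g = 28/3 (g = (⅓)*28 = 28/3 ≈ 9.3333)
H(M) = -2 + M
c(p) = 14 + 2*p
(c(g) + 360)*(h(18) + H(21)) = ((14 + 2*(28/3)) + 360)*(51 + (-2 + 21)) = ((14 + 56/3) + 360)*(51 + 19) = (98/3 + 360)*70 = (1178/3)*70 = 82460/3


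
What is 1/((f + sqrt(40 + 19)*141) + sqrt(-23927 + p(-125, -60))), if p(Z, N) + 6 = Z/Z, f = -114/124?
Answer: 62/(-57 + 8742*sqrt(59) + 124*I*sqrt(5983)) ≈ 0.0009056 - 0.00012946*I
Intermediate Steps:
f = -57/62 (f = -114*1/124 = -57/62 ≈ -0.91935)
p(Z, N) = -5 (p(Z, N) = -6 + Z/Z = -6 + 1 = -5)
1/((f + sqrt(40 + 19)*141) + sqrt(-23927 + p(-125, -60))) = 1/((-57/62 + sqrt(40 + 19)*141) + sqrt(-23927 - 5)) = 1/((-57/62 + sqrt(59)*141) + sqrt(-23932)) = 1/((-57/62 + 141*sqrt(59)) + 2*I*sqrt(5983)) = 1/(-57/62 + 141*sqrt(59) + 2*I*sqrt(5983))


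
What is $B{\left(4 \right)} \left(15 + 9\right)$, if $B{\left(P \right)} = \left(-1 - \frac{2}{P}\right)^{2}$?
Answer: $54$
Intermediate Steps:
$B{\left(4 \right)} \left(15 + 9\right) = \frac{\left(2 + 4\right)^{2}}{16} \left(15 + 9\right) = \frac{6^{2}}{16} \cdot 24 = \frac{1}{16} \cdot 36 \cdot 24 = \frac{9}{4} \cdot 24 = 54$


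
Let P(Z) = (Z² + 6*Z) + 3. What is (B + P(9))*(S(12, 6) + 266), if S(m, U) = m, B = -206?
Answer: -18904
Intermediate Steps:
P(Z) = 3 + Z² + 6*Z
(B + P(9))*(S(12, 6) + 266) = (-206 + (3 + 9² + 6*9))*(12 + 266) = (-206 + (3 + 81 + 54))*278 = (-206 + 138)*278 = -68*278 = -18904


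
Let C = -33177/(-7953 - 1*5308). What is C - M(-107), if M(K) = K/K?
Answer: 19916/13261 ≈ 1.5018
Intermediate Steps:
M(K) = 1
C = 33177/13261 (C = -33177/(-7953 - 5308) = -33177/(-13261) = -33177*(-1/13261) = 33177/13261 ≈ 2.5018)
C - M(-107) = 33177/13261 - 1*1 = 33177/13261 - 1 = 19916/13261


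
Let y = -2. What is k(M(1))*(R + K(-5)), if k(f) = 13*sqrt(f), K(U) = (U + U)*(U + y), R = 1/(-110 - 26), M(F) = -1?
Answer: 123747*I/136 ≈ 909.9*I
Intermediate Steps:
R = -1/136 (R = 1/(-136) = -1/136 ≈ -0.0073529)
K(U) = 2*U*(-2 + U) (K(U) = (U + U)*(U - 2) = (2*U)*(-2 + U) = 2*U*(-2 + U))
k(M(1))*(R + K(-5)) = (13*sqrt(-1))*(-1/136 + 2*(-5)*(-2 - 5)) = (13*I)*(-1/136 + 2*(-5)*(-7)) = (13*I)*(-1/136 + 70) = (13*I)*(9519/136) = 123747*I/136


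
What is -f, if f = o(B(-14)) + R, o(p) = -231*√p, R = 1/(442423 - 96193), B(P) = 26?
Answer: -1/346230 + 231*√26 ≈ 1177.9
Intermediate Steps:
R = 1/346230 ≈ 2.8883e-6
f = 1/346230 - 231*√26 (f = -231*√26 + 1/346230 = 1/346230 - 231*√26 ≈ -1177.9)
-f = -(1/346230 - 231*√26) = -1/346230 + 231*√26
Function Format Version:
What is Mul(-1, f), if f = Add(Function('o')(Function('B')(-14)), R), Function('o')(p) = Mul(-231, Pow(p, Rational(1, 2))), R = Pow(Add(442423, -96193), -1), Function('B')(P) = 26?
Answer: Add(Rational(-1, 346230), Mul(231, Pow(26, Rational(1, 2)))) ≈ 1177.9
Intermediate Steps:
R = Rational(1, 346230) (R = Pow(346230, -1) = Rational(1, 346230) ≈ 2.8883e-6)
f = Add(Rational(1, 346230), Mul(-231, Pow(26, Rational(1, 2)))) (f = Add(Mul(-231, Pow(26, Rational(1, 2))), Rational(1, 346230)) = Add(Rational(1, 346230), Mul(-231, Pow(26, Rational(1, 2)))) ≈ -1177.9)
Mul(-1, f) = Mul(-1, Add(Rational(1, 346230), Mul(-231, Pow(26, Rational(1, 2))))) = Add(Rational(-1, 346230), Mul(231, Pow(26, Rational(1, 2))))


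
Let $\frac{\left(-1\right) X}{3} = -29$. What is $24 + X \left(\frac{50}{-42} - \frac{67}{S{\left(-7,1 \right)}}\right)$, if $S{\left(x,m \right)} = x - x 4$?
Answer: $- \frac{2500}{7} \approx -357.14$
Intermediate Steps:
$X = 87$ ($X = \left(-3\right) \left(-29\right) = 87$)
$S{\left(x,m \right)} = - 3 x$ ($S{\left(x,m \right)} = x - 4 x = - 3 x$)
$24 + X \left(\frac{50}{-42} - \frac{67}{S{\left(-7,1 \right)}}\right) = 24 + 87 \left(\frac{50}{-42} - \frac{67}{\left(-3\right) \left(-7\right)}\right) = 24 + 87 \left(50 \left(- \frac{1}{42}\right) - \frac{67}{21}\right) = 24 + 87 \left(- \frac{25}{21} - \frac{67}{21}\right) = 24 + 87 \left(- \frac{92}{21}\right) = 24 - \frac{2668}{7} = - \frac{2500}{7}$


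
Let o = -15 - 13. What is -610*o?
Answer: 17080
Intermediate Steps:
o = -28
-610*o = -610*(-28) = 17080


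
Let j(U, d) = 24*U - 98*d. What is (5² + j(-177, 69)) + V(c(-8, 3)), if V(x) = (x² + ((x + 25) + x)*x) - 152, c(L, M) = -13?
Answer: -10955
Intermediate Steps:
j(U, d) = -98*d + 24*U
V(x) = -152 + x² + x*(25 + 2*x) (V(x) = (x² + ((25 + x) + x)*x) - 152 = (x² + (25 + 2*x)*x) - 152 = (x² + x*(25 + 2*x)) - 152 = -152 + x² + x*(25 + 2*x))
(5² + j(-177, 69)) + V(c(-8, 3)) = (5² + (-98*69 + 24*(-177))) + (-152 + 3*(-13)² + 25*(-13)) = (25 + (-6762 - 4248)) + (-152 + 3*169 - 325) = (25 - 11010) + (-152 + 507 - 325) = -10985 + 30 = -10955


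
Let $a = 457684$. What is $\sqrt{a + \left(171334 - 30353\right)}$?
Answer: $\sqrt{598665} \approx 773.73$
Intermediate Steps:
$\sqrt{a + \left(171334 - 30353\right)} = \sqrt{457684 + \left(171334 - 30353\right)} = \sqrt{457684 + 140981} = \sqrt{598665}$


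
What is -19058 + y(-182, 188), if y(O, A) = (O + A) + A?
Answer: -18864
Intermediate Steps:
y(O, A) = O + 2*A (y(O, A) = (A + O) + A = O + 2*A)
-19058 + y(-182, 188) = -19058 + (-182 + 2*188) = -19058 + (-182 + 376) = -19058 + 194 = -18864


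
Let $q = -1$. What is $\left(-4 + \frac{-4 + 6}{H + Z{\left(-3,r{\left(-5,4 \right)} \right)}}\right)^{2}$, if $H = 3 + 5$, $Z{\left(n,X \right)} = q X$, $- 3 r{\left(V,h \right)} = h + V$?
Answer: $\frac{7396}{529} \approx 13.981$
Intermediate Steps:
$r{\left(V,h \right)} = - \frac{V}{3} - \frac{h}{3}$ ($r{\left(V,h \right)} = - \frac{h + V}{3} = - \frac{V + h}{3} = - \frac{V}{3} - \frac{h}{3}$)
$Z{\left(n,X \right)} = - X$
$H = 8$
$\left(-4 + \frac{-4 + 6}{H + Z{\left(-3,r{\left(-5,4 \right)} \right)}}\right)^{2} = \left(-4 + \frac{-4 + 6}{8 - \left(\left(- \frac{1}{3}\right) \left(-5\right) - \frac{4}{3}\right)}\right)^{2} = \left(-4 + \frac{2}{8 - \left(\frac{5}{3} - \frac{4}{3}\right)}\right)^{2} = \left(-4 + \frac{2}{8 - \frac{1}{3}}\right)^{2} = \left(-4 + \frac{2}{\frac{23}{3}}\right)^{2} = \left(-4 + 2 \cdot \frac{3}{23}\right)^{2} = \left(-4 + \frac{6}{23}\right)^{2} = \left(- \frac{86}{23}\right)^{2} = \frac{7396}{529}$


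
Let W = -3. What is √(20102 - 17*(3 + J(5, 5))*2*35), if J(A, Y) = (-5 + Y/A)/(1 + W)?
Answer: 2*√3538 ≈ 118.96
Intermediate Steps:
J(A, Y) = 5/2 - Y/(2*A) (J(A, Y) = (-5 + Y/A)/(1 - 3) = (-5 + Y/A)/(-2) = (-5 + Y/A)*(-½) = 5/2 - Y/(2*A))
√(20102 - 17*(3 + J(5, 5))*2*35) = √(20102 - 17*(3 + (½)*(-1*5 + 5*5)/5)*2*35) = √(20102 - 17*(3 + (½)*(⅕)*(-5 + 25))*2*35) = √(20102 - 17*(3 + (½)*(⅕)*20)*2*35) = √(20102 - 17*(3 + 2)*2*35) = √(20102 - 85*2*35) = √(20102 - 17*10*35) = √(20102 - 170*35) = √(20102 - 5950) = √14152 = 2*√3538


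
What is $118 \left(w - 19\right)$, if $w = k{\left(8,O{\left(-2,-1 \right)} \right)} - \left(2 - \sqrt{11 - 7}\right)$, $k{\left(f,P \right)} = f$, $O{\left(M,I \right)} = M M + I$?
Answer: $-1298$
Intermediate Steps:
$O{\left(M,I \right)} = I + M^{2}$ ($O{\left(M,I \right)} = M^{2} + I = I + M^{2}$)
$w = 8$ ($w = 8 - \left(2 - \sqrt{11 - 7}\right) = 8 - \left(2 - \sqrt{4}\right) = 8 - \left(2 - 2\right) = 8 - 0 = 8 + 0 = 8$)
$118 \left(w - 19\right) = 118 \left(8 - 19\right) = 118 \left(-11\right) = -1298$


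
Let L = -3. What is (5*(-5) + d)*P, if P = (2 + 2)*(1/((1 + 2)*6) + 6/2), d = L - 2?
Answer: -1100/3 ≈ -366.67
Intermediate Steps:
d = -5 (d = -3 - 2 = -5)
P = 110/9 (P = 4*((⅙)/3 + 6*(½)) = 4*((⅓)*(⅙) + 3) = 4*(1/18 + 3) = 4*(55/18) = 110/9 ≈ 12.222)
(5*(-5) + d)*P = (5*(-5) - 5)*(110/9) = (-25 - 5)*(110/9) = -30*110/9 = -1100/3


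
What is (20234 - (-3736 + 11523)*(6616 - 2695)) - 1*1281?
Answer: -30513874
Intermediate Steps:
(20234 - (-3736 + 11523)*(6616 - 2695)) - 1*1281 = (20234 - 7787*3921) - 1281 = (20234 - 1*30532827) - 1281 = (20234 - 30532827) - 1281 = -30512593 - 1281 = -30513874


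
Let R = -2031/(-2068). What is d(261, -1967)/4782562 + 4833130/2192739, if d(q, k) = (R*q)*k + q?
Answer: 45516129039793069/21686930329413624 ≈ 2.0988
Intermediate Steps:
R = 2031/2068 (R = -2031*(-1/2068) = 2031/2068 ≈ 0.98211)
d(q, k) = q + 2031*k*q/2068 (d(q, k) = (2031*q/2068)*k + q = 2031*k*q/2068 + q = q + 2031*k*q/2068)
d(261, -1967)/4782562 + 4833130/2192739 = ((1/2068)*261*(2068 + 2031*(-1967)))/4782562 + 4833130/2192739 = ((1/2068)*261*(2068 - 3994977))*(1/4782562) + 4833130*(1/2192739) = ((1/2068)*261*(-3992909))*(1/4782562) + 4833130/2192739 = -1042149249/2068*1/4782562 + 4833130/2192739 = -1042149249/9890338216 + 4833130/2192739 = 45516129039793069/21686930329413624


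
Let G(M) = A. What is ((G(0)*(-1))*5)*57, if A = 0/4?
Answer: 0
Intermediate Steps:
A = 0 (A = 0*(1/4) = 0)
G(M) = 0
((G(0)*(-1))*5)*57 = ((0*(-1))*5)*57 = (0*5)*57 = 0*57 = 0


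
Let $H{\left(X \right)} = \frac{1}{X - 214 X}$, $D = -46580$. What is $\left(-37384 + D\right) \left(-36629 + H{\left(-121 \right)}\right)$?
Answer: $\frac{26421769577408}{8591} \approx 3.0755 \cdot 10^{9}$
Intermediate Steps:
$H{\left(X \right)} = - \frac{1}{213 X}$ ($H{\left(X \right)} = \frac{1}{\left(-213\right) X} = - \frac{1}{213 X}$)
$\left(-37384 + D\right) \left(-36629 + H{\left(-121 \right)}\right) = \left(-37384 - 46580\right) \left(-36629 - \frac{1}{213 \left(-121\right)}\right) = - 83964 \left(-36629 - - \frac{1}{25773}\right) = - 83964 \left(-36629 + \frac{1}{25773}\right) = \left(-83964\right) \left(- \frac{944039216}{25773}\right) = \frac{26421769577408}{8591}$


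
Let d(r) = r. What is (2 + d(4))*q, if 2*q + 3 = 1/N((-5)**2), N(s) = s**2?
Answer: -5622/625 ≈ -8.9952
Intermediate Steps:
q = -937/625 (q = -3/2 + 1/(2*(((-5)**2)**2)) = -3/2 + 1/(2*(25**2)) = -3/2 + (1/2)/625 = -3/2 + (1/2)*(1/625) = -3/2 + 1/1250 = -937/625 ≈ -1.4992)
(2 + d(4))*q = (2 + 4)*(-937/625) = 6*(-937/625) = -5622/625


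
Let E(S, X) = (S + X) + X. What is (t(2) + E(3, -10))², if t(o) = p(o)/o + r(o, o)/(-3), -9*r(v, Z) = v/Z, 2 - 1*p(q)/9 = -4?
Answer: 73441/729 ≈ 100.74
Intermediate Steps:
p(q) = 54 (p(q) = 18 - 9*(-4) = 18 + 36 = 54)
E(S, X) = S + 2*X
r(v, Z) = -v/(9*Z)
t(o) = 1/27 + 54/o (t(o) = 54/o - o/(9*o)/(-3) = 54/o - ⅑*(-⅓) = 54/o + 1/27 = 1/27 + 54/o)
(t(2) + E(3, -10))² = ((1/27)*(1458 + 2)/2 + (3 + 2*(-10)))² = ((1/27)*(½)*1460 + (3 - 20))² = (730/27 - 17)² = (271/27)² = 73441/729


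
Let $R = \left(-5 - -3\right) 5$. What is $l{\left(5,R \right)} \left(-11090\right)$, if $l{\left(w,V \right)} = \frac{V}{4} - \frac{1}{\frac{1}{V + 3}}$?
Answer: $-49905$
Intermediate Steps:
$R = -10$ ($R = \left(-5 + 3\right) 5 = \left(-2\right) 5 = -10$)
$l{\left(w,V \right)} = -3 - \frac{3 V}{4}$ ($l{\left(w,V \right)} = V \frac{1}{4} - \frac{1}{\frac{1}{3 + V}} = \frac{V}{4} - \left(3 + V\right) = -3 - \frac{3 V}{4}$)
$l{\left(5,R \right)} \left(-11090\right) = \left(-3 - - \frac{15}{2}\right) \left(-11090\right) = \left(-3 + \frac{15}{2}\right) \left(-11090\right) = \frac{9}{2} \left(-11090\right) = -49905$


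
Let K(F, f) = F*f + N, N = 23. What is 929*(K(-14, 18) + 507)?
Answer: 258262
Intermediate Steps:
K(F, f) = 23 + F*f (K(F, f) = F*f + 23 = 23 + F*f)
929*(K(-14, 18) + 507) = 929*((23 - 14*18) + 507) = 929*((23 - 252) + 507) = 929*(-229 + 507) = 929*278 = 258262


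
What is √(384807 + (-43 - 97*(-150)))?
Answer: √399314 ≈ 631.91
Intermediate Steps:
√(384807 + (-43 - 97*(-150))) = √(384807 + (-43 + 14550)) = √(384807 + 14507) = √399314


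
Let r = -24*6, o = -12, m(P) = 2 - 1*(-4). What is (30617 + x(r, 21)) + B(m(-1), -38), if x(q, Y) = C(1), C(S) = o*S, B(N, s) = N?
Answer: 30611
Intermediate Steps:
m(P) = 6 (m(P) = 2 + 4 = 6)
r = -144
C(S) = -12*S
x(q, Y) = -12 (x(q, Y) = -12*1 = -12)
(30617 + x(r, 21)) + B(m(-1), -38) = (30617 - 12) + 6 = 30605 + 6 = 30611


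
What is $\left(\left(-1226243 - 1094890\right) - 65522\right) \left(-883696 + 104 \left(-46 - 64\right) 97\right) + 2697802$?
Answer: $4757503495082$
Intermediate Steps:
$\left(\left(-1226243 - 1094890\right) - 65522\right) \left(-883696 + 104 \left(-46 - 64\right) 97\right) + 2697802 = \left(-2321133 - 65522\right) \left(-883696 + 104 \left(-110\right) 97\right) + 2697802 = - 2386655 \left(-883696 - 1109680\right) + 2697802 = \left(-2386655\right) \left(-1993376\right) + 2697802 = 4757500797280 + 2697802 = 4757503495082$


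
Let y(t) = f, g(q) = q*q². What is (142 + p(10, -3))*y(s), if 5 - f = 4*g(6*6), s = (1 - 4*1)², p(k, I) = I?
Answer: -25940041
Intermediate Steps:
s = 9 (s = (1 - 4)² = (-3)² = 9)
g(q) = q³
f = -186619 (f = 5 - 4*(6*6)³ = 5 - 4*36³ = 5 - 4*46656 = 5 - 1*186624 = 5 - 186624 = -186619)
y(t) = -186619
(142 + p(10, -3))*y(s) = (142 - 3)*(-186619) = 139*(-186619) = -25940041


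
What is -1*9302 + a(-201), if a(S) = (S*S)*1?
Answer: 31099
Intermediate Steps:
a(S) = S² (a(S) = S²*1 = S²)
-1*9302 + a(-201) = -1*9302 + (-201)² = -9302 + 40401 = 31099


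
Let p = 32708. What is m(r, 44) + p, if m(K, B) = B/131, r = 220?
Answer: 4284792/131 ≈ 32708.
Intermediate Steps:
m(K, B) = B/131 (m(K, B) = B*(1/131) = B/131)
m(r, 44) + p = (1/131)*44 + 32708 = 44/131 + 32708 = 4284792/131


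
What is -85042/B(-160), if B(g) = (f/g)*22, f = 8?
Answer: 850420/11 ≈ 77311.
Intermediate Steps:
B(g) = 176/g (B(g) = (8/g)*22 = 176/g)
-85042/B(-160) = -85042/(176/(-160)) = -85042/(176*(-1/160)) = -85042/(-11/10) = -85042*(-10/11) = 850420/11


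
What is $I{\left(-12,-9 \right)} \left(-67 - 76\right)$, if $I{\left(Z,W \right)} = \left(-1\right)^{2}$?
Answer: $-143$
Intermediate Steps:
$I{\left(Z,W \right)} = 1$
$I{\left(-12,-9 \right)} \left(-67 - 76\right) = 1 \left(-67 - 76\right) = 1 \left(-143\right) = -143$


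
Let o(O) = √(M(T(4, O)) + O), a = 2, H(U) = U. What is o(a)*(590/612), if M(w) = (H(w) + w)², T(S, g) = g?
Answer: 295*√2/102 ≈ 4.0901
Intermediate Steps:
M(w) = 4*w² (M(w) = (w + w)² = (2*w)² = 4*w²)
o(O) = √(O + 4*O²) (o(O) = √(4*O² + O) = √(O + 4*O²))
o(a)*(590/612) = √(2*(1 + 4*2))*(590/612) = √(2*(1 + 8))*(590*(1/612)) = √(2*9)*(295/306) = √18*(295/306) = (3*√2)*(295/306) = 295*√2/102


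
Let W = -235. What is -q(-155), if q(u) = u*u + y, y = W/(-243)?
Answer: -5838310/243 ≈ -24026.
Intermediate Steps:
y = 235/243 (y = -235/(-243) = -235*(-1/243) = 235/243 ≈ 0.96708)
q(u) = 235/243 + u² (q(u) = u*u + 235/243 = u² + 235/243 = 235/243 + u²)
-q(-155) = -(235/243 + (-155)²) = -(235/243 + 24025) = -1*5838310/243 = -5838310/243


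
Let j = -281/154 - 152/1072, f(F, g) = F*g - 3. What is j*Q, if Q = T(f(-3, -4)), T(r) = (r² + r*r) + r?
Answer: -1734795/5159 ≈ -336.27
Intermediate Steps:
f(F, g) = -3 + F*g
T(r) = r + 2*r² (T(r) = (r² + r²) + r = 2*r² + r = r + 2*r²)
j = -10145/5159 (j = -281*1/154 - 152*1/1072 = -281/154 - 19/134 = -10145/5159 ≈ -1.9665)
Q = 171 (Q = (-3 - 3*(-4))*(1 + 2*(-3 - 3*(-4))) = (-3 + 12)*(1 + 2*(-3 + 12)) = 9*(1 + 2*9) = 9*(1 + 18) = 9*19 = 171)
j*Q = -10145/5159*171 = -1734795/5159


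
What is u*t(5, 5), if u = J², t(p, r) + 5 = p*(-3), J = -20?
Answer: -8000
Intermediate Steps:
t(p, r) = -5 - 3*p (t(p, r) = -5 + p*(-3) = -5 - 3*p)
u = 400 (u = (-20)² = 400)
u*t(5, 5) = 400*(-5 - 3*5) = 400*(-5 - 15) = 400*(-20) = -8000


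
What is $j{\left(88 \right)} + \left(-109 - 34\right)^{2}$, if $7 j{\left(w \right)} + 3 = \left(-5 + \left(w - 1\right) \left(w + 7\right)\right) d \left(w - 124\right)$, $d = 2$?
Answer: $- \frac{451580}{7} \approx -64511.0$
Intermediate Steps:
$j{\left(w \right)} = - \frac{3}{7} + \frac{\left(-124 + w\right) \left(-10 + 2 \left(-1 + w\right) \left(7 + w\right)\right)}{7}$ ($j{\left(w \right)} = - \frac{3}{7} + \frac{\left(-5 + \left(w - 1\right) \left(w + 7\right)\right) 2 \left(w - 124\right)}{7} = - \frac{3}{7} + \frac{\left(-5 + \left(-1 + w\right) \left(7 + w\right)\right) 2 \left(-124 + w\right)}{7} = - \frac{3}{7} + \frac{\left(-10 + 2 \left(-1 + w\right) \left(7 + w\right)\right) \left(-124 + w\right)}{7} = - \frac{3}{7} + \frac{\left(-124 + w\right) \left(-10 + 2 \left(-1 + w\right) \left(7 + w\right)\right)}{7}$)
$j{\left(88 \right)} + \left(-109 - 34\right)^{2} = \left(\frac{2973}{7} - 19008 - \frac{236 \cdot 88^{2}}{7} + \frac{2 \cdot 88^{3}}{7}\right) + \left(-109 - 34\right)^{2} = \left(\frac{2973}{7} - 19008 - \frac{1827584}{7} + \frac{2}{7} \cdot 681472\right) + \left(-143\right)^{2} = \left(\frac{2973}{7} - 19008 - \frac{1827584}{7} + \frac{1362944}{7}\right) + 20449 = - \frac{594723}{7} + 20449 = - \frac{451580}{7}$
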